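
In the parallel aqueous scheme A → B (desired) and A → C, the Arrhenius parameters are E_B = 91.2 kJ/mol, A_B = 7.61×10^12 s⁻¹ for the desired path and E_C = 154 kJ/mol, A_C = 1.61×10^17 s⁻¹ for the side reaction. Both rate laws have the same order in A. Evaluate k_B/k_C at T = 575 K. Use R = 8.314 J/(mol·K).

24.0

k_B/k_C = (A_B/A_C)·exp[−(E_B−E_C)/(RT)] = (A_B/A_C)·exp[(E_C−E_B)/(RT)].
(E_C−E_B)/(RT) = (154−91.2)×10³/(8.314×575) = 62800/4781 = 13.14.
k_B/k_C = (7.61×10^12/1.61×10^17)·exp(13.14) = 4.727×10^-5 × 5.072×10^5 = 24.0.
Since E_B < E_C, lowering the temperature improves selectivity toward B.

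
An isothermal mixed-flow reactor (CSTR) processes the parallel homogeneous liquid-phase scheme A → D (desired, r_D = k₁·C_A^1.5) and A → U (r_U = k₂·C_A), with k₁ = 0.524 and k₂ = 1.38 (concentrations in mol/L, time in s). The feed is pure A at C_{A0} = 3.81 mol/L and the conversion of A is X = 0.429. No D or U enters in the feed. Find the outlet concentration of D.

0.587 mol/L

Exit C_A = C_{A0}(1−X) = 3.81×0.571 = 2.176 mol/L.
A CSTR operates uniformly at the exit composition, giving r_D = 1.681 and r_U = 3.002 (each k·C_A^n at C_A = 2.176).
Fraction of consumed A going to D: r_D/(r_D+r_U) = 0.3590.
C_D = 0.3590·C_{A0}·X = 0.3590×3.81×0.429 = 0.587 mol/L.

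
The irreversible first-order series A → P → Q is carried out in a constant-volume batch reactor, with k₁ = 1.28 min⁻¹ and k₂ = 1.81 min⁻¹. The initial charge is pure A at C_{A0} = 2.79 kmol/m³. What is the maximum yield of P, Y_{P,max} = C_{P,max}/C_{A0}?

0.306

For a first-order series the maximum intermediate yield is C_{P,max}/C_{A0} = (k₁/k₂)^[k₂/(k₂−k₁)].
= (1.28/1.81)^(1.81/(1.81−1.28)) = (0.7072)^(3.415) = 0.3063.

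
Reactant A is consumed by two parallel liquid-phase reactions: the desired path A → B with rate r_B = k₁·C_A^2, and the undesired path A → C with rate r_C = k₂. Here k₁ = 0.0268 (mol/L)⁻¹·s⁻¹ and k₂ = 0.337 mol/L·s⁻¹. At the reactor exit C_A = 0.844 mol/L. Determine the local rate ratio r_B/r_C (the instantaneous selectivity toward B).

0.0566

S_{B/C} = r_B/r_C = (k₁·C_A^2)/(k₂) = (k₁/k₂)·C_A^2.
= (0.0268×0.8440^2) / (0.337) = 0.01909/0.3370 = 0.0566.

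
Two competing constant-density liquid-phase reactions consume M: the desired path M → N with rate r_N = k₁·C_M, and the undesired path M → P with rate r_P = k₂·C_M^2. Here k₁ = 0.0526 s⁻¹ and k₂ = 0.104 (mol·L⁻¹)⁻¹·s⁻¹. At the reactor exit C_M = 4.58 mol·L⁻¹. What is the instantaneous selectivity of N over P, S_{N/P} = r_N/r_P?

S_{N/P} = r_N/r_P = (k₁·C_M)/(k₂·C_M^2) = (k₁/k₂)·C_M⁻¹.
= (0.0526×4.580) / (0.104×4.580^2) = 0.2409/2.182 = 0.110.
The undesired path is higher order in M, so low C_M (CSTR or dilute feed) favours N.

0.110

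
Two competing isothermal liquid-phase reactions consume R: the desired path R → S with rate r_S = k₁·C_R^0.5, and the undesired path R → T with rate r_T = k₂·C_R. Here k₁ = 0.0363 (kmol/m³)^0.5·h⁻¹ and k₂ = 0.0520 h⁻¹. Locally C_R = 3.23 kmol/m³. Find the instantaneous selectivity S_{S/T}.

S_{S/T} = r_S/r_T = (k₁·C_R^0.5)/(k₂·C_R) = (k₁/k₂)·C_R^-0.5.
= (0.0363×3.230^0.5) / (0.0520×3.230) = 0.06524/0.1680 = 0.388.
The undesired path is higher order in R, so low C_R (CSTR or dilute feed) favours S.

0.388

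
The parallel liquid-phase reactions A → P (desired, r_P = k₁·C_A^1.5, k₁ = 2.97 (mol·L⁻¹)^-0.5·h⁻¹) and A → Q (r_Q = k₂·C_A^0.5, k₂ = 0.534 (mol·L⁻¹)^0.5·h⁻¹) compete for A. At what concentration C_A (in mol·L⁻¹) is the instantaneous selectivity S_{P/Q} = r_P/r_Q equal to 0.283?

0.0509 mol·L⁻¹

S_{P/Q} = (k₁/k₂)·C_A ⇒ C_A = S·k₂/k₁.
= 0.283×0.534/2.97 = 0.0509 mol·L⁻¹.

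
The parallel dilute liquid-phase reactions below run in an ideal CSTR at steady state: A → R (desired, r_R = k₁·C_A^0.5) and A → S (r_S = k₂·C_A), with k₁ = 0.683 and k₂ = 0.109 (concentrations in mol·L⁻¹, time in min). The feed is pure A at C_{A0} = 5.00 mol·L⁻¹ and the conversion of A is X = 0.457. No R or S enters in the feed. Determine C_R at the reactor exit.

Exit C_A = C_{A0}(1−X) = 5.00×0.543 = 2.715 mol·L⁻¹.
A CSTR operates uniformly at the exit composition, giving r_R = 1.125 and r_S = 0.2959 (each k·C_A^n at C_A = 2.715).
Fraction of consumed A going to R: r_R/(r_R+r_S) = 0.7918.
C_R = 0.7918·C_{A0}·X = 0.7918×5.00×0.457 = 1.81 mol·L⁻¹.

1.81 mol·L⁻¹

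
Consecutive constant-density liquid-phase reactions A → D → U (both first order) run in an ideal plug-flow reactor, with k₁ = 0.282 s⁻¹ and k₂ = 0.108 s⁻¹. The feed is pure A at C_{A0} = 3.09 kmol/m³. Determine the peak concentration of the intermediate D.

Evaluating C_D at τ_opt = ln(k₂/k₁)/(k₂−k₁) gives C_{D,max}/C_{A0} = (k₁/k₂)^[k₂/(k₂−k₁)].
= (0.282/0.108)^(0.108/(0.108−0.282)) = (2.611)^(-0.6207) = 0.5512.
C_{D,max} = 0.5512×3.09 = 1.70 kmol/m³.

1.70 kmol/m³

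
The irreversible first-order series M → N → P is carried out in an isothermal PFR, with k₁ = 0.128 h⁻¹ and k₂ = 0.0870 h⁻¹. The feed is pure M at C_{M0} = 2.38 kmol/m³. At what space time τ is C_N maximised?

For first-order series the maximum of C_N occurs at τ_opt = ln(k₂/k₁)/(k₂−k₁).
= ln(0.0870/0.128)/(0.0870−0.128) = ln(0.6797)/-0.04100 = -0.3861/-0.04100 = 9.42 h.

9.42 h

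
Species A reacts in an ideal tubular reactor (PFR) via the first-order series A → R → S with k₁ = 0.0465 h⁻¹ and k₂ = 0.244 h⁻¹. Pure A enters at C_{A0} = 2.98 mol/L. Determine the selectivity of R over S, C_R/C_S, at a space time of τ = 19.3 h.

0.188

The intermediate concentration in a first-order A→B→C sequence is C_R = k₁C_{A0}(e^(−k₁τ) − e^(−k₂τ))/(k₂−k₁).
e^(−k₁τ) = e^(−0.0465×19.3) = e^(−0.8975) = 0.4076; e^(−k₂τ) = e^(−4.709) = 0.009012.
C_R = 0.0465×2.98/(0.244−0.0465) × (0.4076−0.009012) = 0.7016×0.3986 = 0.2797 mol/L.
C_A = C_{A0}e^(−k₁τ) = 1.215 mol/L, so C_S = C_{A0}−C_A−C_R = 1.486 mol/L; C_R/C_S = 0.188.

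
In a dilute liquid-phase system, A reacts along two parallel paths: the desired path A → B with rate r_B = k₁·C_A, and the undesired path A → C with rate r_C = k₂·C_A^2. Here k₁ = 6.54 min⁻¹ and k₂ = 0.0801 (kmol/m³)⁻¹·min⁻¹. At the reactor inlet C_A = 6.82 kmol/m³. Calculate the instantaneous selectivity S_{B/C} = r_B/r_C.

12.0

S_{B/C} = r_B/r_C = (k₁·C_A)/(k₂·C_A^2) = (k₁/k₂)·C_A⁻¹.
= (6.54×6.820) / (0.0801×6.820^2) = 44.60/3.726 = 12.0.
The undesired path is higher order in A, so low C_A (CSTR or dilute feed) favours B.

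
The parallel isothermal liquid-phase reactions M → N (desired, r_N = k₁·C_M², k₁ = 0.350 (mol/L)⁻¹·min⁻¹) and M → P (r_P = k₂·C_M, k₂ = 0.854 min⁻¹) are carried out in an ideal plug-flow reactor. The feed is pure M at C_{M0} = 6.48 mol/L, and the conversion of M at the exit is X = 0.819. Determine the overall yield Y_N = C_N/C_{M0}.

0.479

C_M = C_{M0}(1−X) = 1.173 mol/L.
Along a PFR/batch, dC_P/dC_M = −r_P/(r_N+r_P) = −k₂/(k₂+k₁·C_M).
Integrating from C_{M0} to C_M: C_P = (0.854/0.350)·ln[(0.854+0.350·6.48)/(0.854+0.350·1.17)] = 2.440·ln(3.122/1.265) = 2.205 mol/L.
Then C_N = (C_{M0}−C_M) − C_P = 5.307 − 2.205 = 3.102 mol/L.
Y_N = C_N/C_{M0} = 3.102/6.48 = 0.479.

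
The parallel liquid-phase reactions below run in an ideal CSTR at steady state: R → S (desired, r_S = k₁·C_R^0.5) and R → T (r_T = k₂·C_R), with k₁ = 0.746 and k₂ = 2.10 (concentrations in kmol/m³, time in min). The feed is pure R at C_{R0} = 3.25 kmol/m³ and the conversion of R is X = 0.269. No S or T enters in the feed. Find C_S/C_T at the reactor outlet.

Exit C_R = C_{R0}(1−X) = 3.25×0.731 = 2.376 kmol/m³.
Rates in a CSTR are evaluated at the outlet concentration: r_S = 0.746×2.376^0.5 = 1.150, r_T = 2.10×2.376 = 4.989.
Overall selectivity = C_S/C_T = r_Sτ/(r_Tτ) = r_S/r_T = 0.230.

0.230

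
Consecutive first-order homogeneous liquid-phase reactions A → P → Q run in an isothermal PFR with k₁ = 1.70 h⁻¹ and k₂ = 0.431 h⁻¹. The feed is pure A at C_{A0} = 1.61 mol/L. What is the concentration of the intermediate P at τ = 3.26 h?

0.521 mol/L

For first-order series with pure A initially, C_P(τ) = k₁C_{A0}/(k₂−k₁)·(e^(−k₁τ) − e^(−k₂τ)).
e^(−k₁τ) = e^(−1.70×3.26) = e^(−5.542) = 0.003919; e^(−k₂τ) = e^(−1.405) = 0.2454.
C_P = 1.70×1.61/(0.431−1.70) × (0.003919−0.2454) = (-2.157)×(-0.2414) = 0.5207 mol/L.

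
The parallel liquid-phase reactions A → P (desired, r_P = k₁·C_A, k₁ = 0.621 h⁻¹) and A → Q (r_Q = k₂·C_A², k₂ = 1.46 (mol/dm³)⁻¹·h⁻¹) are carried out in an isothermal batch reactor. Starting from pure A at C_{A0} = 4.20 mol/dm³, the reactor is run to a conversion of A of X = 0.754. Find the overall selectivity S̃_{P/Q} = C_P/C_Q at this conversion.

C_A = C_{A0}(1−X) = 1.033 mol/dm³.
Along a PFR/batch, dC_P/dC_A = −r_P/(r_P+r_Q) = −k₁/(k₁+k₂·C_A).
Integrating from C_{A0} to C_A: C_P = (0.621/1.46)·ln[(0.621+1.46·4.20)/(0.621+1.46·1.03)] = 0.4253·ln(6.753/2.129) = 0.4909 mol/dm³.
C_Q = (C_{A0}−C_A)−C_P = 2.676 mol/dm³; S̃_{P/Q} = 0.4909/2.676 = 0.183.

0.183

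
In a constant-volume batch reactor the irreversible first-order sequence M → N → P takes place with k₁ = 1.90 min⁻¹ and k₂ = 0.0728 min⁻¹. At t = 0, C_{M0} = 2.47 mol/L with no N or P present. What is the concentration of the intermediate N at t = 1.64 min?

2.17 mol/L

For first-order series with pure M initially, C_N(t) = k₁C_{M0}/(k₂−k₁)·(e^(−k₁t) − e^(−k₂t)).
e^(−k₁t) = e^(−1.90×1.64) = e^(−3.116) = 0.04433; e^(−k₂t) = e^(−0.1194) = 0.8875.
C_N = 1.90×2.47/(0.0728−1.90) × (0.04433−0.8875) = (-2.568)×(-0.8431) = 2.165 mol/L.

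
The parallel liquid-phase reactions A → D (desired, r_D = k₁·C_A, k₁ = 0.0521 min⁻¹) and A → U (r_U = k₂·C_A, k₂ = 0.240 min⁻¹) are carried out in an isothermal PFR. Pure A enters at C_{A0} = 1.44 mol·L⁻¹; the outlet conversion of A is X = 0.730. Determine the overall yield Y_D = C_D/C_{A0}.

0.130

C_A = C_{A0}(1−X) = 0.3888 mol·L⁻¹.
Both paths are first order in A, so the instantaneous fraction to D is constant: dC_D/d(−C_A) = k₁/(k₁+k₂) = 0.1784.
C_D = 0.1784·(C_{A0}−C_A) = 0.1784×1.051 = 0.187 mol·L⁻¹.
Y_D = C_D/C_{A0} = 0.1875/1.44 = 0.130.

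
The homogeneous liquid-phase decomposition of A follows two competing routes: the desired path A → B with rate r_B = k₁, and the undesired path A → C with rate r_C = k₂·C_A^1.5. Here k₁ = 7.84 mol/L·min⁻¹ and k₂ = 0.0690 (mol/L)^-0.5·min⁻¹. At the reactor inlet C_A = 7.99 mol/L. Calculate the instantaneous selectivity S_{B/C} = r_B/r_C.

S_{B/C} = r_B/r_C = (k₁)/(k₂·C_A^1.5) = (k₁/k₂)·C_A^-1.5.
= (7.84) / (0.0690×7.990^1.5) = 7.840/1.558 = 5.03.
The undesired path is higher order in A, so low C_A (CSTR or dilute feed) favours B.

5.03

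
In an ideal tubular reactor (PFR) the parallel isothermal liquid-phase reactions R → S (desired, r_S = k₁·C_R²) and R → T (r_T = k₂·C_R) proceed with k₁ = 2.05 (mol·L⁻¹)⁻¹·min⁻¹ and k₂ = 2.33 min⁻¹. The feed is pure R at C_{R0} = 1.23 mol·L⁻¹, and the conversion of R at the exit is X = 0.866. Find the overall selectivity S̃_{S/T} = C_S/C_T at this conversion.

C_R = C_{R0}(1−X) = 0.1648 mol·L⁻¹.
Along a PFR/batch, dC_T/dC_R = −r_T/(r_S+r_T) = −k₂/(k₂+k₁·C_R).
Integrating from C_{R0} to C_R: C_T = (2.33/2.05)·ln[(2.33+2.05·1.23)/(2.33+2.05·0.165)] = 1.137·ln(4.851/2.668) = 0.6797 mol·L⁻¹.
Then C_S = (C_{R0}−C_R) − C_T = 1.065 − 0.6797 = 0.3855 mol·L⁻¹.
S̃_{S/T} = C_S/C_T = 0.3855/0.6797 = 0.567.

0.567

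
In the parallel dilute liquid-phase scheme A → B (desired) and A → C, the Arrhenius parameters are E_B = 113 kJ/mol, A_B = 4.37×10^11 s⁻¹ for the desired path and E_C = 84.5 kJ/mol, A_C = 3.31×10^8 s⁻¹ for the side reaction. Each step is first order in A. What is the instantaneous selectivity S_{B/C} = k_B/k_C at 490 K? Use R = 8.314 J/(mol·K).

1.21

Since both paths have the same order in A, the concentration cancels and S_{B/C} = k_B/k_C = (A_B/A_C)·exp[(E_C−E_B)/(RT)].
(E_C−E_B)/(RT) = (84.5−113)×10³/(8.314×490) = -28500/4074 = -6.996.
k_B/k_C = (4.37×10^11/3.31×10^8)·exp(-6.996) = 1320 × 9.157×10^-4 = 1.21.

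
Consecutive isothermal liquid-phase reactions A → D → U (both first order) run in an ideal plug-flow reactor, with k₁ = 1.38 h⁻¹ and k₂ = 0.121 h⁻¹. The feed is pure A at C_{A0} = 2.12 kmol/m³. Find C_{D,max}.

1.68 kmol/m³

For a first-order series the maximum intermediate yield is C_{D,max}/C_{A0} = (k₁/k₂)^[k₂/(k₂−k₁)].
= (1.38/0.121)^(0.121/(0.121−1.38)) = (11.40)^(-0.09611) = 0.7914.
C_{D,max} = 0.7914×2.12 = 1.68 kmol/m³.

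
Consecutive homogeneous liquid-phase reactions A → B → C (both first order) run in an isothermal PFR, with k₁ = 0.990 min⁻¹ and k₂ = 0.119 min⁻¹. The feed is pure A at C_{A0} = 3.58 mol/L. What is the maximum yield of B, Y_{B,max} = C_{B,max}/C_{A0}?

Evaluating C_B at τ_opt = ln(k₂/k₁)/(k₂−k₁) gives C_{B,max}/C_{A0} = (k₁/k₂)^[k₂/(k₂−k₁)].
= (0.990/0.119)^(0.119/(0.119−0.990)) = (8.319)^(-0.1366) = 0.7487.

0.749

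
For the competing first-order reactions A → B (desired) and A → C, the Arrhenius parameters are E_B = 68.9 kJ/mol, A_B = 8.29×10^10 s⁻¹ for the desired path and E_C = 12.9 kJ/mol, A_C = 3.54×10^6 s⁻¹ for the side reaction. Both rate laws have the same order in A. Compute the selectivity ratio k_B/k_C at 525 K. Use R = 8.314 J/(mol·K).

0.0628

Since both paths have the same order in A, the concentration cancels and S_{B/C} = k_B/k_C = (A_B/A_C)·exp[(E_C−E_B)/(RT)].
(E_C−E_B)/(RT) = (12.9−68.9)×10³/(8.314×525) = -56000/4365 = -12.83.
k_B/k_C = (8.29×10^10/3.54×10^6)·exp(-12.83) = 23418 × 2.680×10^-6 = 0.0628.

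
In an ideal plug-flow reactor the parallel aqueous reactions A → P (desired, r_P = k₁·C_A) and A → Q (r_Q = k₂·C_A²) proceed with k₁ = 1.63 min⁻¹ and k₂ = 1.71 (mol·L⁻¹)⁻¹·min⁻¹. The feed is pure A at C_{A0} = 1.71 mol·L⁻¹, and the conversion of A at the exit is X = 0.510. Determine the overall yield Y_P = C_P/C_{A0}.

0.221

C_A = C_{A0}(1−X) = 0.8379 mol·L⁻¹.
Along a PFR/batch, dC_P/dC_A = −r_P/(r_P+r_Q) = −k₁/(k₁+k₂·C_A).
Integrating from C_{A0} to C_A: C_P = (1.63/1.71)·ln[(1.63+1.71·1.71)/(1.63+1.71·0.838)] = 0.9532·ln(4.554/3.063) = 0.3781 mol·L⁻¹.
Y_P = C_P/C_{A0} = 0.3781/1.71 = 0.221.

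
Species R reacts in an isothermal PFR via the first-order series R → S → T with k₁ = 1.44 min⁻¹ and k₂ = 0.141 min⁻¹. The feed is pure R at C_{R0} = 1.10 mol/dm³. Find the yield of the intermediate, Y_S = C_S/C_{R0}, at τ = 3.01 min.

0.711

Solving the coupled first-order balances gives C_S(τ) = [k₁/(k₂−k₁)]·C_{R0}·(e^(−k₁τ) − e^(−k₂τ)).
e^(−k₁τ) = e^(−1.44×3.01) = e^(−4.334) = 0.01311; e^(−k₂τ) = e^(−0.4244) = 0.6542.
C_S = 1.44×1.10/(0.141−1.44) × (0.01311−0.6542) = (-1.219)×(-0.6410) = 0.7817 mol/dm³.
Y_S = C_S/C_{R0} = 0.7817/1.10 = 0.711.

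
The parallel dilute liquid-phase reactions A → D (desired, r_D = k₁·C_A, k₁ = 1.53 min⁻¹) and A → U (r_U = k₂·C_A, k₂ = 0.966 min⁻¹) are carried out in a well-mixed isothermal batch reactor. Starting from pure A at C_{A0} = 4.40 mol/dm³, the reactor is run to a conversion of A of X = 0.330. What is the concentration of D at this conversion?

0.890 mol/dm³

C_A = C_{A0}(1−X) = 2.948 mol/dm³.
Both paths are first order in A, so the instantaneous fraction to D is constant: dC_D/d(−C_A) = k₁/(k₁+k₂) = 0.6130.
C_D = 0.6130·(C_{A0}−C_A) = 0.6130×1.452 = 0.890 mol/dm³.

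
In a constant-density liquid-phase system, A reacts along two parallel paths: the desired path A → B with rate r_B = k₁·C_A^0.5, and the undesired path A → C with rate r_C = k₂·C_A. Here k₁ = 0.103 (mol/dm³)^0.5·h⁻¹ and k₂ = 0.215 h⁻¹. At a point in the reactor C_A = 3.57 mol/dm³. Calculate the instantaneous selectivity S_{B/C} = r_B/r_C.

S_{B/C} = r_B/r_C = (k₁·C_A^0.5)/(k₂·C_A) = (k₁/k₂)·C_A^-0.5.
= (0.103×3.570^0.5) / (0.215×3.570) = 0.1946/0.7675 = 0.254.

0.254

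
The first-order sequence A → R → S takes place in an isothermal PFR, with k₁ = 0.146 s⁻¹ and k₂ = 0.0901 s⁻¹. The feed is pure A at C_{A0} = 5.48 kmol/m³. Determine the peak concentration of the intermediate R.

Evaluating C_R at τ_opt = ln(k₂/k₁)/(k₂−k₁) gives C_{R,max}/C_{A0} = (k₁/k₂)^[k₂/(k₂−k₁)].
= (0.146/0.0901)^(0.0901/(0.0901−0.146)) = (1.620)^(-1.612) = 0.4593.
C_{R,max} = 0.4593×5.48 = 2.52 kmol/m³.

2.52 kmol/m³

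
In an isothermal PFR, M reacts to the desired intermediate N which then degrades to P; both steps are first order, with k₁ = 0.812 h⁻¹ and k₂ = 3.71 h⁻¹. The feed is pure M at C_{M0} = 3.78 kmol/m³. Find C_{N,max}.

At the optimum, C_{N,max}/C_{M0} = (k₁/k₂)^[k₂/(k₂−k₁)].
= (0.812/3.71)^(3.71/(3.71−0.812)) = (0.2189)^(1.280) = 0.1430.
C_{N,max} = 0.1430×3.78 = 0.541 kmol/m³.

0.541 kmol/m³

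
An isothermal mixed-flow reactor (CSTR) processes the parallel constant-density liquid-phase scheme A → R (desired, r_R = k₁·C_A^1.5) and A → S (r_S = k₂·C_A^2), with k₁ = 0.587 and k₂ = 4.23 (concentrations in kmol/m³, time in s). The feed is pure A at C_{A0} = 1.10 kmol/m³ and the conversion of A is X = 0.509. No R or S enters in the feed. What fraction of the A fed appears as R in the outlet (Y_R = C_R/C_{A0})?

0.0808

Exit C_A = C_{A0}(1−X) = 1.10×0.491 = 0.5401 kmol/m³.
A CSTR operates uniformly at the exit composition, giving r_R = 0.2330 and r_S = 1.234 (each k·C_A^n at C_A = 0.5401).
Fraction of consumed A going to R: r_R/(r_R+r_S) = 0.1588.
C_R = 0.1588·C_{A0}·X = 0.1588×1.10×0.509 = 0.0889 kmol/m³; Y_R = C_R/C_{A0} = 0.0808.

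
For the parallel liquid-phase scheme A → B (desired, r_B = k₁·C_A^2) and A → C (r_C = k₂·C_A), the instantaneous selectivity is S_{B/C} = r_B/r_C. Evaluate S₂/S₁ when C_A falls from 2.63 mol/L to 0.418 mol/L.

0.159

S_{B/C} = (k₁/k₂)·C_A, so S₂/S₁ = (C_{A,2}/C_{A,1}).
= 0.418/2.63 = 0.159.
Selectivity toward B falls as C_A falls — high-concentration operation is favoured.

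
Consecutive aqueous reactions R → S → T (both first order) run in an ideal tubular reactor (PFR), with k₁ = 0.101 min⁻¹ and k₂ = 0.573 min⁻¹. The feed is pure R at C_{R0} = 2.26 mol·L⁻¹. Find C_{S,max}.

For a first-order series the maximum intermediate yield is C_{S,max}/C_{R0} = (k₁/k₂)^[k₂/(k₂−k₁)].
= (0.101/0.573)^(0.573/(0.573−0.101)) = (0.1763)^(1.214) = 0.1216.
C_{S,max} = 0.1216×2.26 = 0.275 mol·L⁻¹.

0.275 mol·L⁻¹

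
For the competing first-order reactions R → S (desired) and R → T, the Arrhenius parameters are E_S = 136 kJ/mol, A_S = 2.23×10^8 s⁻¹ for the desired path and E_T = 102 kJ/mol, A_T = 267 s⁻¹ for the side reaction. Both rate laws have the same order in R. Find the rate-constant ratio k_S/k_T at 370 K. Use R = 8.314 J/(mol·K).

Since both paths have the same order in R, the concentration cancels and S_{S/T} = k_S/k_T = (A_S/A_T)·exp[(E_T−E_S)/(RT)].
(E_T−E_S)/(RT) = (102−136)×10³/(8.314×370) = -34000/3076 = -11.05.
k_S/k_T = (2.23×10^8/267)·exp(-11.05) = 8.352×10^5 × 1.584×10^-5 = 13.2.

13.2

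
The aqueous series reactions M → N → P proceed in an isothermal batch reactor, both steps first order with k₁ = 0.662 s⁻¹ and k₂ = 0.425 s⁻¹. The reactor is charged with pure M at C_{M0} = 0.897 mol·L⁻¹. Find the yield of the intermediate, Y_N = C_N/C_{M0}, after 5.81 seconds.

For first-order series with pure M initially, C_N(t) = k₁C_{M0}/(k₂−k₁)·(e^(−k₁t) − e^(−k₂t)).
e^(−k₁t) = e^(−0.662×5.81) = e^(−3.846) = 0.02136; e^(−k₂t) = e^(−2.469) = 0.08465.
C_N = 0.662×0.897/(0.425−0.662) × (0.02136−0.08465) = (-2.506)×(-0.06329) = 0.1586 mol·L⁻¹.
Y_N = C_N/C_{M0} = 0.1586/0.897 = 0.177.

0.177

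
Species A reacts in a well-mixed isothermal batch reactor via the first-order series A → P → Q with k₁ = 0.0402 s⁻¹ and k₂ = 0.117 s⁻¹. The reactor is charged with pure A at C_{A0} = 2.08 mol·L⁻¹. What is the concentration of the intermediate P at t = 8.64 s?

0.373 mol·L⁻¹

Solving the coupled first-order balances gives C_P(t) = [k₁/(k₂−k₁)]·C_{A0}·(e^(−k₁t) − e^(−k₂t)).
e^(−k₁t) = e^(−0.0402×8.64) = e^(−0.3473) = 0.7066; e^(−k₂t) = e^(−1.011) = 0.3639.
C_P = 0.0402×2.08/(0.117−0.0402) × (0.7066−0.3639) = 1.089×0.3427 = 0.3731 mol·L⁻¹.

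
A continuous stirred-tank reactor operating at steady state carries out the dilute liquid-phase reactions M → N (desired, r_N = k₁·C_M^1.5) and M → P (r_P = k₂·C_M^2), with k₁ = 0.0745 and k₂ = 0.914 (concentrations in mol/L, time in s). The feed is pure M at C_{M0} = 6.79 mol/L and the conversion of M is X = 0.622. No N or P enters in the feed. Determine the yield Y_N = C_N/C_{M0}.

0.0301

Exit C_M = C_{M0}(1−X) = 6.79×0.378 = 2.567 mol/L.
Rates in a CSTR are evaluated at the outlet concentration: r_N = 0.0745×2.567^1.5 = 0.3063, r_P = 0.914×2.567^2 = 6.021.
Fraction of consumed M going to N: r_N/(r_N+r_P) = 0.04841.
C_N = 0.04841·C_{M0}·X = 0.04841×6.79×0.622 = 0.204 mol/L; Y_N = C_N/C_{M0} = 0.0301.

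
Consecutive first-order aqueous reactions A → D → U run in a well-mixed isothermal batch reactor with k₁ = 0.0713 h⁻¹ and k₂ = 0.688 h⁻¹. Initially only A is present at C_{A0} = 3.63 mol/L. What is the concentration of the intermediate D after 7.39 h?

Solving the coupled first-order balances gives C_D(t) = [k₁/(k₂−k₁)]·C_{A0}·(e^(−k₁t) − e^(−k₂t)).
e^(−k₁t) = e^(−0.0713×7.39) = e^(−0.5269) = 0.5904; e^(−k₂t) = e^(−5.084) = 0.006193.
C_D = 0.0713×3.63/(0.688−0.0713) × (0.5904−0.006193) = 0.4197×0.5842 = 0.2452 mol/L.

0.245 mol/L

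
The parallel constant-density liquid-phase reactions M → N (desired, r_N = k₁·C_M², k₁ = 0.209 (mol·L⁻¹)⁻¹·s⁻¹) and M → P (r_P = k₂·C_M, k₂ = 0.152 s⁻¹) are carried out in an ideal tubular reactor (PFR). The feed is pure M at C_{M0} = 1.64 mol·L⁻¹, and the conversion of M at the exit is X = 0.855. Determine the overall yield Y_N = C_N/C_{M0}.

0.457

C_M = C_{M0}(1−X) = 0.2378 mol·L⁻¹.
Along a PFR/batch, dC_P/dC_M = −r_P/(r_N+r_P) = −k₂/(k₂+k₁·C_M).
Integrating from C_{M0} to C_M: C_P = (0.152/0.209)·ln[(0.152+0.209·1.64)/(0.152+0.209·0.238)] = 0.7273·ln(0.4948/0.2017) = 0.6526 mol·L⁻¹.
Then C_N = (C_{M0}−C_M) − C_P = 1.402 − 0.6526 = 0.7496 mol·L⁻¹.
Y_N = C_N/C_{M0} = 0.7496/1.64 = 0.457.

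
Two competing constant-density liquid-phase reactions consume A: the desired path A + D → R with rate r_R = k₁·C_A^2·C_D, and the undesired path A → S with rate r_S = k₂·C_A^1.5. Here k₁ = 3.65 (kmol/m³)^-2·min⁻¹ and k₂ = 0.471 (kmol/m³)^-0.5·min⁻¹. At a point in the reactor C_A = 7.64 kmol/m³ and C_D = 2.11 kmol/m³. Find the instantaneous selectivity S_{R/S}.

45.2

S_{R/S} = r_R/r_S = (k₁·C_A^2·C_D)/(k₂·C_A^1.5) = (k₁/k₂)·C_A^0.5·C_D.
= (3.65×7.640^2×2.110) / (0.471×7.640^1.5) = 449.5/9.946 = 45.2.
Since the desired path is higher order in A, keeping C_A high (PFR or concentrated feed) favours R.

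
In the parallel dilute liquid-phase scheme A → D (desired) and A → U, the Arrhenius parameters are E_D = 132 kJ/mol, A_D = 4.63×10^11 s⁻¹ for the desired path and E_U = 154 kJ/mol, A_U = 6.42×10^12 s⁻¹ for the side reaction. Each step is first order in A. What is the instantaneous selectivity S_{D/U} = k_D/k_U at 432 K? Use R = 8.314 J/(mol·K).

Since both paths have the same order in A, the concentration cancels and S_{D/U} = k_D/k_U = (A_D/A_U)·exp[(E_U−E_D)/(RT)].
(E_U−E_D)/(RT) = (154−132)×10³/(8.314×432) = 22000/3592 = 6.125.
k_D/k_U = (4.63×10^11/6.42×10^12)·exp(6.125) = 0.07212 × 457.3 = 33.0.
Since E_D < E_U, lowering the temperature improves selectivity toward D.

33.0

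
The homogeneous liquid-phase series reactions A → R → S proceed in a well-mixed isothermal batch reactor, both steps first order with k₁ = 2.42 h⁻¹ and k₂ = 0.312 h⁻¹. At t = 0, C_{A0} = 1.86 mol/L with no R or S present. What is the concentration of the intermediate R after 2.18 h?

1.07 mol/L

The intermediate concentration in a first-order A→B→C sequence is C_R = k₁C_{A0}(e^(−k₁t) − e^(−k₂t))/(k₂−k₁).
e^(−k₁t) = e^(−2.42×2.18) = e^(−5.276) = 0.005115; e^(−k₂t) = e^(−0.6802) = 0.5065.
C_R = 2.42×1.86/(0.312−2.42) × (0.005115−0.5065) = (-2.135)×(-0.5014) = 1.071 mol/L.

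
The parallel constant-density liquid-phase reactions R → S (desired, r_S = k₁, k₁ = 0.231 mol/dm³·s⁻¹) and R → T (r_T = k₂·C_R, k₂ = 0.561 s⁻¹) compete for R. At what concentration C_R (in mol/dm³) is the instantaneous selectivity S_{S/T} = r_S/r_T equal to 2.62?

0.157 mol/dm³

S_{S/T} = (k₁/k₂)·C_R⁻¹ ⇒ C_R = (S·k₂/k₁)^(-1).
= (2.62×0.561/0.231)^(-1) = (6.363)^(-1) = 0.157 mol/dm³.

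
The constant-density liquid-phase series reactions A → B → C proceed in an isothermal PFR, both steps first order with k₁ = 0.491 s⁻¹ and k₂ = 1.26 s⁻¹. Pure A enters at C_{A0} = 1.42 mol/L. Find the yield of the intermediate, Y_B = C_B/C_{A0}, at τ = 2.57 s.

0.156

Solving the coupled first-order balances gives C_B(τ) = [k₁/(k₂−k₁)]·C_{A0}·(e^(−k₁τ) − e^(−k₂τ)).
e^(−k₁τ) = e^(−0.491×2.57) = e^(−1.262) = 0.2831; e^(−k₂τ) = e^(−3.238) = 0.03923.
C_B = 0.491×1.42/(1.26−0.491) × (0.2831−0.03923) = 0.9067×0.2439 = 0.2211 mol/L.
Y_B = C_B/C_{A0} = 0.2211/1.42 = 0.156.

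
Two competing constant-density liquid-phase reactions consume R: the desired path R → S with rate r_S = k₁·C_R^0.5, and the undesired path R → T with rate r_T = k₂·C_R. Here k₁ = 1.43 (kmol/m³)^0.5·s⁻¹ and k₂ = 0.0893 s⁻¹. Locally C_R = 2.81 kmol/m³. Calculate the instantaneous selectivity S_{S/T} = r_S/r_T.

9.55

S_{S/T} = r_S/r_T = (k₁·C_R^0.5)/(k₂·C_R) = (k₁/k₂)·C_R^-0.5.
= (1.43×2.810^0.5) / (0.0893×2.810) = 2.397/0.2509 = 9.55.
The undesired path is higher order in R, so low C_R (CSTR or dilute feed) favours S.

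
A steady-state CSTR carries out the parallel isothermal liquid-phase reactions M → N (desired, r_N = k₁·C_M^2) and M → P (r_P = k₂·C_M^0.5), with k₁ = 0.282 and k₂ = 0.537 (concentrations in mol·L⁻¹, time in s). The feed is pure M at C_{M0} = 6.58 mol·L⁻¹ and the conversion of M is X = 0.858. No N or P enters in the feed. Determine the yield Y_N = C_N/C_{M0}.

0.276

Exit C_M = C_{M0}(1−X) = 6.58×0.142 = 0.9344 mol·L⁻¹.
In a CSTR the entire volume is at exit conditions, so r_N = 0.282×0.9344^2 = 0.2462 and r_P = 0.537×0.9344^0.5 = 0.5191.
Fraction of consumed M going to N: r_N/(r_N+r_P) = 0.3217.
C_N = 0.3217·C_{M0}·X = 0.3217×6.58×0.858 = 1.82 mol·L⁻¹; Y_N = C_N/C_{M0} = 0.276.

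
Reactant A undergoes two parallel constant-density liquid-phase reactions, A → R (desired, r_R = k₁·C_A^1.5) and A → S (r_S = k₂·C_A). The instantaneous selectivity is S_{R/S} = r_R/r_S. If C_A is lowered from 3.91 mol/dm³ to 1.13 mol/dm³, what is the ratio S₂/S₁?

0.538

S_{R/S} = (k₁/k₂)·C_A^0.5, so S₂/S₁ = (C_{A,2}/C_{A,1})^0.5.
= (1.13/3.91)^0.5 = (0.2890)^0.5 = 0.538.
Selectivity toward R falls as C_A falls — high-concentration operation is favoured.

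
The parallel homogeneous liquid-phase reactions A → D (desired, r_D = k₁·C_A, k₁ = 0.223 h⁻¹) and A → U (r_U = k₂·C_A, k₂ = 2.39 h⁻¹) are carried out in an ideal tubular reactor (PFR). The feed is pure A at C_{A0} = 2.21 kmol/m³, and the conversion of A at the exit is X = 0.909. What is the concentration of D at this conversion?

0.171 kmol/m³

C_A = C_{A0}(1−X) = 0.2011 kmol/m³.
Both paths are first order in A, so the instantaneous fraction to D is constant: dC_D/d(−C_A) = k₁/(k₁+k₂) = 0.08534.
C_D = 0.08534·(C_{A0}−C_A) = 0.08534×2.009 = 0.171 kmol/m³.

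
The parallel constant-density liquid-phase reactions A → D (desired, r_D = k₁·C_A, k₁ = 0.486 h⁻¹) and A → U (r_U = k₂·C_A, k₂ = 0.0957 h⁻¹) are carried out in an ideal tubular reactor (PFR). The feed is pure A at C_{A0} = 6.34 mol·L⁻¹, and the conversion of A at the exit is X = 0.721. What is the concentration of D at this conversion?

3.82 mol·L⁻¹

C_A = C_{A0}(1−X) = 1.769 mol·L⁻¹.
Both paths are first order in A, so the instantaneous fraction to D is constant: dC_D/d(−C_A) = k₁/(k₁+k₂) = 0.8355.
C_D = 0.8355·(C_{A0}−C_A) = 0.8355×4.571 = 3.82 mol·L⁻¹.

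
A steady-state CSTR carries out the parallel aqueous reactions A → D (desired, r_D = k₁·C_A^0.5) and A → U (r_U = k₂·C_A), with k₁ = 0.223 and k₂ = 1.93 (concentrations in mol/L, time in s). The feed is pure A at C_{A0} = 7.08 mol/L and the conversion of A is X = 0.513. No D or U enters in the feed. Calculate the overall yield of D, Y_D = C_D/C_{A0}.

0.0301

Exit C_A = C_{A0}(1−X) = 7.08×0.487 = 3.448 mol/L.
In a CSTR the entire volume is at exit conditions, so r_D = 0.223×3.448^0.5 = 0.4141 and r_U = 1.93×3.448 = 6.655.
Fraction of consumed A going to D: r_D/(r_D+r_U) = 0.05858.
C_D = 0.05858·C_{A0}·X = 0.05858×7.08×0.513 = 0.213 mol/L; Y_D = C_D/C_{A0} = 0.0301.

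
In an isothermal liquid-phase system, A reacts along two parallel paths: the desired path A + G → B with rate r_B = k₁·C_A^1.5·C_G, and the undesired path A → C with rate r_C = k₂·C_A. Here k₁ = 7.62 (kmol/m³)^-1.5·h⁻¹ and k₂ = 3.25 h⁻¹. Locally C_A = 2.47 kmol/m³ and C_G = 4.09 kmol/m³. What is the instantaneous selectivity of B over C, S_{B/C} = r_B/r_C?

S_{B/C} = r_B/r_C = (k₁·C_A^1.5·C_G)/(k₂·C_A) = (k₁/k₂)·C_A^0.5·C_G.
= (7.62×2.470^1.5×4.090) / (3.25×2.470) = 121.0/8.027 = 15.1.
Since the desired path is higher order in A, keeping C_A high (PFR or concentrated feed) favours B.

15.1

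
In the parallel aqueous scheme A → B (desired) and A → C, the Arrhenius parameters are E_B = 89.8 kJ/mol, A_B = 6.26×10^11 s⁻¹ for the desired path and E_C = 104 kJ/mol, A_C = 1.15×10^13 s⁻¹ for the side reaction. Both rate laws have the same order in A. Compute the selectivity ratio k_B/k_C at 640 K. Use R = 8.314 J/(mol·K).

0.785

k_B/k_C = (A_B/A_C)·exp[−(E_B−E_C)/(RT)] = (A_B/A_C)·exp[(E_C−E_B)/(RT)].
(E_C−E_B)/(RT) = (104−89.8)×10³/(8.314×640) = 14200/5321 = 2.669.
k_B/k_C = (6.26×10^11/1.15×10^13)·exp(2.669) = 0.05443 × 14.42 = 0.785.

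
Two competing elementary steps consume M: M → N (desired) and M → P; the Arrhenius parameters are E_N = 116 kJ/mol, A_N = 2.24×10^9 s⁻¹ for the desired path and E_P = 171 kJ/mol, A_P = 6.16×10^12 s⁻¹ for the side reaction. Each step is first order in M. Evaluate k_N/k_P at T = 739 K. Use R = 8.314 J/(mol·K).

2.81

With equal orders, S_{N/P} = k_N/k_P = (A_N/A_P)·exp[(E_P−E_N)/(RT)].
(E_P−E_N)/(RT) = (171−116)×10³/(8.314×739) = 55000/6144 = 8.952.
k_N/k_P = (2.24×10^9/6.16×10^12)·exp(8.952) = 3.636×10^-4 × 7721 = 2.81.
Since E_N < E_P, lowering the temperature improves selectivity toward N.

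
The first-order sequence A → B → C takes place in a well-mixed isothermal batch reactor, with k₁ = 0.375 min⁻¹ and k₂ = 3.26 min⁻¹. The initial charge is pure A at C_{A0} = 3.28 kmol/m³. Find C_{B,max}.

0.285 kmol/m³

For a first-order series the maximum intermediate yield is C_{B,max}/C_{A0} = (k₁/k₂)^[k₂/(k₂−k₁)].
= (0.375/3.26)^(3.26/(3.26−0.375)) = (0.1150)^(1.130) = 0.08684.
C_{B,max} = 0.08684×3.28 = 0.285 kmol/m³.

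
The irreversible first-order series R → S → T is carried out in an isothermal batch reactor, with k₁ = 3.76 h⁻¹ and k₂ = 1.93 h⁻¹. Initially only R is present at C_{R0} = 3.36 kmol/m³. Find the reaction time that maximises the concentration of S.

The intermediate peaks when r₁ = r₂, i.e. k₁e^(−k₁t) = k₂e^(−k₂t), giving t_opt = ln(k₂/k₁)/(k₂−k₁).
= ln(1.93/3.76)/(1.93−3.76) = ln(0.5133)/-1.830 = -0.6669/-1.830 = 0.364 h.

0.364 h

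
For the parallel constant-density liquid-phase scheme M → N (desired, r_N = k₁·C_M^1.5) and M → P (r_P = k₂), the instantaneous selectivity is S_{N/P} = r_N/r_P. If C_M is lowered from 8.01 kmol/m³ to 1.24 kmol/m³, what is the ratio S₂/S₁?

S_{N/P} = (k₁/k₂)·C_M^1.5, so S₂/S₁ = (C_{M,2}/C_{M,1})^1.5.
= (1.24/8.01)^1.5 = (0.1548)^1.5 = 0.0609.
Selectivity toward N falls as C_M falls — high-concentration operation is favoured.

0.0609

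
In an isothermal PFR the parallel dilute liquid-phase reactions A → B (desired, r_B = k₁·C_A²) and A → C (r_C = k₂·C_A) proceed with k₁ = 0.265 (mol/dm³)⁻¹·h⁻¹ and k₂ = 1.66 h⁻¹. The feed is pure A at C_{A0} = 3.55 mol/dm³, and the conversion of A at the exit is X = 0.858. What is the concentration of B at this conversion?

C_A = C_{A0}(1−X) = 0.5041 mol/dm³.
Along a PFR/batch, dC_C/dC_A = −r_C/(r_B+r_C) = −k₂/(k₂+k₁·C_A).
Integrating from C_{A0} to C_A: C_C = (1.66/0.265)·ln[(1.66+0.265·3.55)/(1.66+0.265·0.504)] = 6.264·ln(2.601/1.794) = 2.328 mol/dm³.
Then C_B = (C_{A0}−C_A) − C_C = 3.046 − 2.328 = 0.7183 mol/dm³.

0.718 mol/dm³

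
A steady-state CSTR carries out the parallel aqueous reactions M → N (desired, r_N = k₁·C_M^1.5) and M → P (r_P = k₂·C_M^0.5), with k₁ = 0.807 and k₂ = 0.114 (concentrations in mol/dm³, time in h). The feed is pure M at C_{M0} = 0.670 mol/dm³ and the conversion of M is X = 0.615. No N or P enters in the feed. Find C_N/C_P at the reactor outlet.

1.83

Exit C_M = C_{M0}(1−X) = 0.670×0.385 = 0.2580 mol/dm³.
A CSTR operates uniformly at the exit composition, giving r_N = 0.1057 and r_P = 0.05790 (each k·C_M^n at C_M = 0.2580).
Overall selectivity = C_N/C_P = r_Nτ/(r_Pτ) = r_N/r_P = 1.83.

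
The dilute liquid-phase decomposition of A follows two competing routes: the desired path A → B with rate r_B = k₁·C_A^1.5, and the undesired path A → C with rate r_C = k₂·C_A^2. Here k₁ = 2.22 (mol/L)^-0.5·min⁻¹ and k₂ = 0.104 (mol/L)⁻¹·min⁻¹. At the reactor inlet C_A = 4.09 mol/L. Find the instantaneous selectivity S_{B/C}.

S_{B/C} = r_B/r_C = (k₁·C_A^1.5)/(k₂·C_A^2) = (k₁/k₂)·C_A^-0.5.
= (2.22×4.090^1.5) / (0.104×4.090^2) = 18.36/1.740 = 10.6.

10.6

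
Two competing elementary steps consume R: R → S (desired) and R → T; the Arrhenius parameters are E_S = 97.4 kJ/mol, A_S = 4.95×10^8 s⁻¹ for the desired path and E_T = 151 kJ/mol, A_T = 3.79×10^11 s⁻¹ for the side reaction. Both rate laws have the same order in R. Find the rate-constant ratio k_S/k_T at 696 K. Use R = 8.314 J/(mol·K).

13.8

k_S/k_T = (A_S/A_T)·exp[−(E_S−E_T)/(RT)] = (A_S/A_T)·exp[(E_T−E_S)/(RT)].
(E_T−E_S)/(RT) = (151−97.4)×10³/(8.314×696) = 53600/5787 = 9.263.
k_S/k_T = (4.95×10^8/3.79×10^11)·exp(9.263) = 0.001306 × 10539 = 13.8.
Since E_S < E_T, lowering the temperature improves selectivity toward S.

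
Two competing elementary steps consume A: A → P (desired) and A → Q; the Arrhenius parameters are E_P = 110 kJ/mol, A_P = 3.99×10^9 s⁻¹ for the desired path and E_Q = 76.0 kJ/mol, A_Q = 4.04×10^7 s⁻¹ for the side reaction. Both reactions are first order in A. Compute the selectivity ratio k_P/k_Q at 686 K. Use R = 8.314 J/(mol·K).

0.254

With equal orders, S_{P/Q} = k_P/k_Q = (A_P/A_Q)·exp[(E_Q−E_P)/(RT)].
(E_Q−E_P)/(RT) = (76.0−110)×10³/(8.314×686) = -34000/5703 = -5.961.
k_P/k_Q = (3.99×10^9/4.04×10^7)·exp(-5.961) = 98.76 × 0.002576 = 0.254.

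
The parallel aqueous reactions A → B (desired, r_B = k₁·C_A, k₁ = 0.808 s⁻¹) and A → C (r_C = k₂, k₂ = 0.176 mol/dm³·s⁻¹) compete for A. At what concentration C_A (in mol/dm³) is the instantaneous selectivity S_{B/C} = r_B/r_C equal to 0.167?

0.0364 mol/dm³

S_{B/C} = (k₁/k₂)·C_A ⇒ C_A = S·k₂/k₁.
= 0.167×0.176/0.808 = 0.0364 mol/dm³.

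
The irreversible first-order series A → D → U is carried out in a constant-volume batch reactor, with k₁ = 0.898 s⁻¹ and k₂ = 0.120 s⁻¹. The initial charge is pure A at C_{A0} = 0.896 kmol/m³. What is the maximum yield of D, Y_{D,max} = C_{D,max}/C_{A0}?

0.733

Evaluating C_D at t_opt = ln(k₂/k₁)/(k₂−k₁) gives C_{D,max}/C_{A0} = (k₁/k₂)^[k₂/(k₂−k₁)].
= (0.898/0.120)^(0.120/(0.120−0.898)) = (7.483)^(-0.1542) = 0.7331.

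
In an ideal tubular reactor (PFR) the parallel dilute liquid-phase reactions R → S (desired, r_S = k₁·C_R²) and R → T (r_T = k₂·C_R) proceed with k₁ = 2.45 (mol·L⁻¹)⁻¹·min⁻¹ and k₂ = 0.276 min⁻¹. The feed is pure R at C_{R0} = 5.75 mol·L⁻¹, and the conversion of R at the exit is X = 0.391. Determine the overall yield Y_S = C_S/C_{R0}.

C_R = C_{R0}(1−X) = 3.502 mol·L⁻¹.
Along a PFR/batch, dC_T/dC_R = −r_T/(r_S+r_T) = −k₂/(k₂+k₁·C_R).
Integrating from C_{R0} to C_R: C_T = (0.276/2.45)·ln[(0.276+2.45·5.75)/(0.276+2.45·3.50)] = 0.1127·ln(14.36/8.855) = 0.05449 mol·L⁻¹.
Then C_S = (C_{R0}−C_R) − C_T = 2.248 − 0.05449 = 2.194 mol·L⁻¹.
Y_S = C_S/C_{R0} = 2.194/5.75 = 0.382.

0.382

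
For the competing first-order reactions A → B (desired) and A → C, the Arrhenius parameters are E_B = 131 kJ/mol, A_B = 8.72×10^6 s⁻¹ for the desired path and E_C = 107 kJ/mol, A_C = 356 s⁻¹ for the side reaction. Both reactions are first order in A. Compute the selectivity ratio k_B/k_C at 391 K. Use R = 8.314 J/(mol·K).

Since both paths have the same order in A, the concentration cancels and S_{B/C} = k_B/k_C = (A_B/A_C)·exp[(E_C−E_B)/(RT)].
(E_C−E_B)/(RT) = (107−131)×10³/(8.314×391) = -24000/3251 = -7.383.
k_B/k_C = (8.72×10^6/356)·exp(-7.383) = 24494 × 6.218×10^-4 = 15.2.

15.2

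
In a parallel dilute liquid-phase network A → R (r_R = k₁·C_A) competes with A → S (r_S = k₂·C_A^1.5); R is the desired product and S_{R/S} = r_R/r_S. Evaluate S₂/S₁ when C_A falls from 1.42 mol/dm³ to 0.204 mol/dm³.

2.64

S_{R/S} = (k₁/k₂)·C_A^-0.5, so S₂/S₁ = (C_{A,2}/C_{A,1})^-0.5.
= (0.204/1.42)^(-0.5) = (0.1437)^(-0.5) = 2.64.
Selectivity toward R rises as C_A falls — low-concentration operation is favoured.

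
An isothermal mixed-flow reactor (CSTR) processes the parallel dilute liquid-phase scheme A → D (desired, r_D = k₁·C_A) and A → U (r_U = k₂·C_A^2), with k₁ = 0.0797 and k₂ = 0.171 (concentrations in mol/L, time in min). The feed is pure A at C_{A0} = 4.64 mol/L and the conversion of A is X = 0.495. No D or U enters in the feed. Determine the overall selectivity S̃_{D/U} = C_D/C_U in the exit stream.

0.199

Exit C_A = C_{A0}(1−X) = 4.64×0.505 = 2.343 mol/L.
In a CSTR the entire volume is at exit conditions, so r_D = 0.0797×2.343 = 0.1868 and r_U = 0.171×2.343^2 = 0.9389.
Overall selectivity = C_D/C_U = r_Dτ/(r_Uτ) = r_D/r_U = 0.199.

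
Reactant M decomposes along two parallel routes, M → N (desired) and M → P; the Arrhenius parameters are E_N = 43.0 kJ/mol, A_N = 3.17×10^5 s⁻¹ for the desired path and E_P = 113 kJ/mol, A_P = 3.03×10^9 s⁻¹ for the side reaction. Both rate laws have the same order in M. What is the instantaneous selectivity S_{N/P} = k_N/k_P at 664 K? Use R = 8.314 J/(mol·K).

33.6

Since both paths have the same order in M, the concentration cancels and S_{N/P} = k_N/k_P = (A_N/A_P)·exp[(E_P−E_N)/(RT)].
(E_P−E_N)/(RT) = (113−43.0)×10³/(8.314×664) = 70000/5520 = 12.68.
k_N/k_P = (3.17×10^5/3.03×10^9)·exp(12.68) = 1.046×10^-4 × 3.213×10^5 = 33.6.
Since E_N < E_P, lowering the temperature improves selectivity toward N.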